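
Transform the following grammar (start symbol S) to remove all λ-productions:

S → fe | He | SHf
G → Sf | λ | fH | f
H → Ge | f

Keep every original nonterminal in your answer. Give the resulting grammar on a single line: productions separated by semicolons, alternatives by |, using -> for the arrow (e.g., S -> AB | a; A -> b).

S -> He | fe | SHf; G -> f | Sf | fH; H -> e | f | Ge

Nullable set: {G}.
Drop G -> λ.
H -> Ge: G nullable, giving Ge | e.
Unchanged (no nullable symbols): S -> He; S -> SHf; S -> fe; G -> Sf; G -> f; G -> fH; H -> f.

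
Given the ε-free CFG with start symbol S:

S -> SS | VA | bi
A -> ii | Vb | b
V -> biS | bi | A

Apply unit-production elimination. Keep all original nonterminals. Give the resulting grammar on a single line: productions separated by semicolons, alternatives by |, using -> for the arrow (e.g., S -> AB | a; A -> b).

S -> SS | VA | bi; A -> b | Vb | ii; V -> b | Vb | bi | ii | biS

Unit productions: V->A.
Unit pairs (A ⇒* B via units): (V,A).
S: inherits non-unit rules of {S} → SS | VA | bi.
A: inherits non-unit rules of {A} → Vb | b | ii.
V: inherits non-unit rules of {A, V} → Vb | b | bi | biS | ii.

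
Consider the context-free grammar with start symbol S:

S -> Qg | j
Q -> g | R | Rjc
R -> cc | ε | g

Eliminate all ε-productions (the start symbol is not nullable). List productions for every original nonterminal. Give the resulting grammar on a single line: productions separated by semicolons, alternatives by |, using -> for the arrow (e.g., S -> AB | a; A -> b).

Nullable set: {Q, R}.
S -> Qg: Q nullable, giving Qg | g.
Q -> R: R nullable, giving R.
Q -> Rjc: R nullable, giving Rjc | jc.
Drop R -> ε.
Unchanged (no nullable symbols): S -> j; Q -> g; R -> cc; R -> g.

S -> g | j | Qg; Q -> R | g | jc | Rjc; R -> g | cc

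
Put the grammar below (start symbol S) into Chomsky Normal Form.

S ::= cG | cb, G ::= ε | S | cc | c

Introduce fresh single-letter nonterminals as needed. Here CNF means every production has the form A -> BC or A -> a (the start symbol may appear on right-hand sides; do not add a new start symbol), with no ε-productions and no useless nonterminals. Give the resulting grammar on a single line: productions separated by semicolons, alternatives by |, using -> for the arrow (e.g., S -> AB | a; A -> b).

Nullable: {G}; after ε-elimination: S -> c | cG | cb; G -> S | c | cc.
After unit-elimination: S -> c | cG | cb; G -> c | cG | cb | cc.
TERM: introduce B -> b, A -> c and substitute in every rule of length ≥2.

S -> c | AB | AG; A -> c; B -> b; G -> c | AA | AB | AG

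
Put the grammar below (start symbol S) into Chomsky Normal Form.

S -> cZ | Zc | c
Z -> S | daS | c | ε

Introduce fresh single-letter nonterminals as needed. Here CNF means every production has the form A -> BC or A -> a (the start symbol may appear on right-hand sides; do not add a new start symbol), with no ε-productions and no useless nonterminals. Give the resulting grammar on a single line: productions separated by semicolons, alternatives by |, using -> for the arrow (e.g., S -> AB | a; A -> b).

S -> c | AZ | ZA; A -> c; B -> d; C -> a; D -> CS; Z -> c | AZ | BD | ZA

Nullable: {Z}; after ε-elimination: S -> c | Zc | cZ; Z -> S | c | daS.
After unit-elimination: S -> c | Zc | cZ; Z -> c | Zc | cZ | daS.
TERM: introduce C -> a, A -> c, B -> d and substitute in every rule of length ≥2.
BIN: Z -> BCS becomes Z -> BD, D -> CS.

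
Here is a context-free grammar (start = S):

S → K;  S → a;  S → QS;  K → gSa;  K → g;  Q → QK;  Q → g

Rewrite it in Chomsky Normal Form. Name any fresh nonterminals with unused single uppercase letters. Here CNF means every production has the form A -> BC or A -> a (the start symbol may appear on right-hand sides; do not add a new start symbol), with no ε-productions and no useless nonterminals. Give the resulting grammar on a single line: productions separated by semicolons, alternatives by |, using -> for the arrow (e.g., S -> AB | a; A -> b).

No ε-productions.
After unit-elimination: S -> a | g | QS | gSa; K -> g | gSa; Q -> g | QK.
TERM: introduce B -> a, A -> g and substitute in every rule of length ≥2.
BIN: K -> ASB becomes K -> AC, C -> SB; S -> ASB becomes S -> AD, D -> SB.

S -> a | g | AD | QS; A -> g; B -> a; C -> SB; D -> SB; K -> g | AC; Q -> g | QK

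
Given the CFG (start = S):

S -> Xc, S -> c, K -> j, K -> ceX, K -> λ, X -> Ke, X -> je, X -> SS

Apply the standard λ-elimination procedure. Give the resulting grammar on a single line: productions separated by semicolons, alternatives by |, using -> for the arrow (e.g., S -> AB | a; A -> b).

S -> c | Xc; K -> j | ceX; X -> e | Ke | SS | je

Nullable set: {K}.
Drop K -> λ.
X -> Ke: K nullable, giving Ke | e.
Unchanged (no nullable symbols): S -> Xc; S -> c; K -> ceX; K -> j; X -> SS; X -> je.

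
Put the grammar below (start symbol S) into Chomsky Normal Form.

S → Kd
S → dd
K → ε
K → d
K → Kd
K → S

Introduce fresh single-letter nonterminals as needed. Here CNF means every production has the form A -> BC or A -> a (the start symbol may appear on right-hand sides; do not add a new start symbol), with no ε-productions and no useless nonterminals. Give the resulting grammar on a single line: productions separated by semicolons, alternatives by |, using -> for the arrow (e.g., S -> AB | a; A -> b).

Nullable: {K}; after ε-elimination: S -> d | Kd | dd; K -> S | d | Kd.
After unit-elimination: S -> d | Kd | dd; K -> d | Kd | dd.
TERM: introduce A -> d and substitute in every rule of length ≥2.

S -> d | AA | KA; A -> d; K -> d | AA | KA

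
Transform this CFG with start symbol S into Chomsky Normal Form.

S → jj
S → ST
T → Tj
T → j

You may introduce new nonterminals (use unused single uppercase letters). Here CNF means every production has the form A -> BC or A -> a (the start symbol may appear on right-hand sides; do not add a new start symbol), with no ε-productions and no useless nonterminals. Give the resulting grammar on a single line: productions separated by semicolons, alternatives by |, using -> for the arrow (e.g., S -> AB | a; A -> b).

S -> AA | ST; A -> j; T -> j | TA

No ε-productions.
No unit productions to eliminate.
TERM: introduce A -> j and substitute in every rule of length ≥2.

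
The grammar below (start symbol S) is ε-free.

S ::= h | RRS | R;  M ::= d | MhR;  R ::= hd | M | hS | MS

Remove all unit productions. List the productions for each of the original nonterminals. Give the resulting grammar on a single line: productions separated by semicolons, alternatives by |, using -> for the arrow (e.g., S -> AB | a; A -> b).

Unit productions: R->M, S->R.
Unit pairs (A ⇒* B via units): (R,M), (S,M), (S,R).
S: inherits non-unit rules of {M, R, S} → MS | MhR | RRS | d | h | hS | hd.
M: inherits non-unit rules of {M} → MhR | d.
R: inherits non-unit rules of {M, R} → MS | MhR | d | hS | hd.

S -> d | h | MS | hS | hd | MhR | RRS; M -> d | MhR; R -> d | MS | hS | hd | MhR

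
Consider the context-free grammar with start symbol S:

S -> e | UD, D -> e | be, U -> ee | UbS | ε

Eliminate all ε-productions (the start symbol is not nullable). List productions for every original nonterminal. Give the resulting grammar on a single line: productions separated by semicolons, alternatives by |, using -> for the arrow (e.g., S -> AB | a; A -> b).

Nullable set: {U}.
S -> UD: U nullable, giving D | UD.
Drop U -> ε.
U -> UbS: U nullable, giving UbS | bS.
Unchanged (no nullable symbols): S -> e; D -> be; D -> e; U -> ee.

S -> D | e | UD; D -> e | be; U -> bS | ee | UbS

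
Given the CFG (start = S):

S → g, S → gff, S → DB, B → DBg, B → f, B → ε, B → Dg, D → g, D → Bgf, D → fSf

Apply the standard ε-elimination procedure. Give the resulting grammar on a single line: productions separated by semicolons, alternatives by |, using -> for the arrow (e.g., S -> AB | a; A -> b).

Nullable set: {B}.
S -> DB: B nullable, giving D | DB.
Drop B -> ε.
B -> DBg: B nullable, giving DBg | Dg.
D -> Bgf: B nullable, giving Bgf | gf.
Unchanged (no nullable symbols): S -> g; S -> gff; B -> Dg; B -> f; D -> fSf; D -> g.

S -> D | g | DB | gff; B -> f | Dg | DBg; D -> g | gf | Bgf | fSf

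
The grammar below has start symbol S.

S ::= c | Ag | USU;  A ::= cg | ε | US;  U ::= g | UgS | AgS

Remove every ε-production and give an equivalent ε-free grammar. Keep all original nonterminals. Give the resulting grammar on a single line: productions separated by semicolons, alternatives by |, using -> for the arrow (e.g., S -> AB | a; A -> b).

S -> c | g | Ag | USU; A -> US | cg; U -> g | gS | AgS | UgS

Nullable set: {A}.
S -> Ag: A nullable, giving Ag | g.
Drop A -> ε.
U -> AgS: A nullable, giving AgS | gS.
Unchanged (no nullable symbols): S -> USU; S -> c; A -> US; A -> cg; U -> UgS; U -> g.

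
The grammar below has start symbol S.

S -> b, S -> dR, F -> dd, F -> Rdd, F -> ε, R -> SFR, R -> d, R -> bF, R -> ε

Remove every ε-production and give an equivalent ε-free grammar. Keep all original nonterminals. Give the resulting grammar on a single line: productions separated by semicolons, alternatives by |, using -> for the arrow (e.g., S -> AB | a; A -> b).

S -> b | d | dR; F -> dd | Rdd; R -> S | b | d | SF | SR | bF | SFR

Nullable set: {F, R}.
S -> dR: R nullable, giving d | dR.
Drop F -> ε.
F -> Rdd: R nullable, giving Rdd | dd.
Drop R -> ε.
R -> SFR: F, R nullable, giving S | SF | SFR | SR.
R -> bF: F nullable, giving b | bF.
Unchanged (no nullable symbols): S -> b; F -> dd; R -> d.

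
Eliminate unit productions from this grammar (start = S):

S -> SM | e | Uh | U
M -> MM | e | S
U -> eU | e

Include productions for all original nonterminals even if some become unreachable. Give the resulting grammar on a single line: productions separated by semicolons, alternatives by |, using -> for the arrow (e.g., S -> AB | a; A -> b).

Unit productions: M->S, S->U.
Unit pairs (A ⇒* B via units): (M,S), (M,U), (S,U).
S: inherits non-unit rules of {S, U} → SM | Uh | e | eU.
M: inherits non-unit rules of {M, S, U} → MM | SM | Uh | e | eU.
U: inherits non-unit rules of {U} → e | eU.

S -> e | SM | Uh | eU; M -> e | MM | SM | Uh | eU; U -> e | eU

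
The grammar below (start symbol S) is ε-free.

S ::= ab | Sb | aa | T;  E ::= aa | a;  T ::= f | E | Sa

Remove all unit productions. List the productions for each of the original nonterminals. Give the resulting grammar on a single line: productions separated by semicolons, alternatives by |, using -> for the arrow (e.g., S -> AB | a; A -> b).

S -> a | f | Sa | Sb | aa | ab; E -> a | aa; T -> a | f | Sa | aa

Unit productions: S->T, T->E.
Unit pairs (A ⇒* B via units): (S,E), (S,T), (T,E).
S: inherits non-unit rules of {E, S, T} → Sa | Sb | a | aa | ab | f.
E: inherits non-unit rules of {E} → a | aa.
T: inherits non-unit rules of {E, T} → Sa | a | aa | f.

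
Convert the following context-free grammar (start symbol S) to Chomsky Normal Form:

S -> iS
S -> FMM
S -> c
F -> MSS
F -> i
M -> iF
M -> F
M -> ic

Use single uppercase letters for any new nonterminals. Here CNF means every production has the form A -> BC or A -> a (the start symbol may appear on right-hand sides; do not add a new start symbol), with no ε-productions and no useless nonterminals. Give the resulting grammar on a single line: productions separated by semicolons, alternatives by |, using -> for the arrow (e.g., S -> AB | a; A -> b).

S -> c | AS | FE; A -> i; B -> c; C -> SS; D -> SS; E -> MM; F -> i | MC; M -> i | AB | AF | MD

No ε-productions.
After unit-elimination: S -> c | iS | FMM; F -> i | MSS; M -> i | iF | ic | MSS.
TERM: introduce B -> c, A -> i and substitute in every rule of length ≥2.
BIN: F -> MSS becomes F -> MC, C -> SS; M -> MSS becomes M -> MD, D -> SS; S -> FMM becomes S -> FE, E -> MM.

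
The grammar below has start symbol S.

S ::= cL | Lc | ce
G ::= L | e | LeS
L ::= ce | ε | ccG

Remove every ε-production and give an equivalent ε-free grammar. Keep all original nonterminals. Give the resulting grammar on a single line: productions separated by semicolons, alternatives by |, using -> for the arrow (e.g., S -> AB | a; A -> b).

S -> c | Lc | cL | ce; G -> L | e | eS | LeS; L -> cc | ce | ccG

Nullable set: {G, L}.
S -> Lc: L nullable, giving Lc | c.
S -> cL: L nullable, giving c | cL.
G -> L: L nullable, giving L.
G -> LeS: L nullable, giving LeS | eS.
Drop L -> ε.
L -> ccG: G nullable, giving cc | ccG.
Unchanged (no nullable symbols): S -> ce; G -> e; L -> ce.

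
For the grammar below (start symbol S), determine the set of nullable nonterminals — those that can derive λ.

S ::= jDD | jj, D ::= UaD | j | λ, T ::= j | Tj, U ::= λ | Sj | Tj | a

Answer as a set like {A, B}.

{D, U}

Directly nullable (have an ε-rule): {D, U}.
Not nullable: S, T — each has a terminal in every rule's right-hand side or depends on a non-nullable symbol.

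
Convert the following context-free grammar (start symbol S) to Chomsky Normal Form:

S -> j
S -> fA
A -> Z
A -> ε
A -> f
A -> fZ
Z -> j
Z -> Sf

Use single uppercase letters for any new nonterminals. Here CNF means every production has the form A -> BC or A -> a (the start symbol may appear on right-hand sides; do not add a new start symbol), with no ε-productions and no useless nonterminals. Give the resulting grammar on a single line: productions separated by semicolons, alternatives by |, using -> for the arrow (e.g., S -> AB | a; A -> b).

Nullable: {A}; after ε-elimination: S -> f | j | fA; A -> Z | f | fZ; Z -> j | Sf.
After unit-elimination: S -> f | j | fA; A -> f | j | Sf | fZ; Z -> j | Sf.
TERM: introduce B -> f and substitute in every rule of length ≥2.

S -> f | j | BA; A -> f | j | BZ | SB; B -> f; Z -> j | SB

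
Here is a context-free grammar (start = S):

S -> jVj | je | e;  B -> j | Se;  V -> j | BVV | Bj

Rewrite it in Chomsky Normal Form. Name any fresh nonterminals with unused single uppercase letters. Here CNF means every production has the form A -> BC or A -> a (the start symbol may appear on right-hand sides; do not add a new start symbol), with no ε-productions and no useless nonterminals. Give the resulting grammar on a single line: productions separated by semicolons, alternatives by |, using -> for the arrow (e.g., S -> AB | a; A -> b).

No ε-productions.
No unit productions to eliminate.
TERM: introduce A -> e, C -> j and substitute in every rule of length ≥2.
BIN: S -> CVC becomes S -> CD, D -> VC; V -> BVV becomes V -> BE, E -> VV.

S -> e | CA | CD; A -> e; B -> j | SA; C -> j; D -> VC; E -> VV; V -> j | BC | BE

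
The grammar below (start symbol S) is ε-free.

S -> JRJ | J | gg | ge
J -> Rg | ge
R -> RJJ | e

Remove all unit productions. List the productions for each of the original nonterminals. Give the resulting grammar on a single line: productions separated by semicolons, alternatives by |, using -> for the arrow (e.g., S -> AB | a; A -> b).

S -> Rg | ge | gg | JRJ; J -> Rg | ge; R -> e | RJJ

Unit productions: S->J.
Unit pairs (A ⇒* B via units): (S,J).
S: inherits non-unit rules of {J, S} → JRJ | Rg | ge | gg.
J: inherits non-unit rules of {J} → Rg | ge.
R: inherits non-unit rules of {R} → RJJ | e.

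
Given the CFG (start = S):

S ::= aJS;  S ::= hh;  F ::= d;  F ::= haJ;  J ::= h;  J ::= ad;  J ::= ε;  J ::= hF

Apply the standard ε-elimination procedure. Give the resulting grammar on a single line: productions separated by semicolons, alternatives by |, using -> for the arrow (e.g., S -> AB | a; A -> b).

Nullable set: {J}.
S -> aJS: J nullable, giving aJS | aS.
F -> haJ: J nullable, giving ha | haJ.
Drop J -> ε.
Unchanged (no nullable symbols): S -> hh; F -> d; J -> ad; J -> h; J -> hF.

S -> aS | hh | aJS; F -> d | ha | haJ; J -> h | ad | hF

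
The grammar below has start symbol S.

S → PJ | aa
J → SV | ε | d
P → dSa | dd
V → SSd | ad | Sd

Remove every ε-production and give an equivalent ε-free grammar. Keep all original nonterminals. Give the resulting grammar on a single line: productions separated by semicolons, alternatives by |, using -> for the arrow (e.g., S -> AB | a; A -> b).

S -> P | PJ | aa; J -> d | SV; P -> dd | dSa; V -> Sd | ad | SSd

Nullable set: {J}.
S -> PJ: J nullable, giving P | PJ.
Drop J -> ε.
Unchanged (no nullable symbols): S -> aa; J -> SV; J -> d; P -> dSa; P -> dd; V -> SSd; V -> Sd; V -> ad.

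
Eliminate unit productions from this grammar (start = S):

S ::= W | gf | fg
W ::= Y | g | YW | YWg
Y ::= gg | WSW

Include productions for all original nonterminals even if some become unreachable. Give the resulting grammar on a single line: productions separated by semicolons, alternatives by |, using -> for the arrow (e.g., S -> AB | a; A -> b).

Unit productions: S->W, W->Y.
Unit pairs (A ⇒* B via units): (S,W), (S,Y), (W,Y).
S: inherits non-unit rules of {S, W, Y} → WSW | YW | YWg | fg | g | gf | gg.
W: inherits non-unit rules of {W, Y} → WSW | YW | YWg | g | gg.
Y: inherits non-unit rules of {Y} → WSW | gg.

S -> g | YW | fg | gf | gg | WSW | YWg; W -> g | YW | gg | WSW | YWg; Y -> gg | WSW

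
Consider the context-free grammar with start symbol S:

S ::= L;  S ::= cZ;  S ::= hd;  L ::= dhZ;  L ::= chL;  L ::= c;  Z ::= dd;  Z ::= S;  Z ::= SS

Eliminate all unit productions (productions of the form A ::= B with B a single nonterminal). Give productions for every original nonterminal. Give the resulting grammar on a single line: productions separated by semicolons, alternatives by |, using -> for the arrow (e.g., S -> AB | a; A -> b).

S -> c | cZ | hd | chL | dhZ; L -> c | chL | dhZ; Z -> c | SS | cZ | dd | hd | chL | dhZ

Unit productions: S->L, Z->S.
Unit pairs (A ⇒* B via units): (S,L), (Z,L), (Z,S).
S: inherits non-unit rules of {L, S} → c | cZ | chL | dhZ | hd.
L: inherits non-unit rules of {L} → c | chL | dhZ.
Z: inherits non-unit rules of {L, S, Z} → SS | c | cZ | chL | dd | dhZ | hd.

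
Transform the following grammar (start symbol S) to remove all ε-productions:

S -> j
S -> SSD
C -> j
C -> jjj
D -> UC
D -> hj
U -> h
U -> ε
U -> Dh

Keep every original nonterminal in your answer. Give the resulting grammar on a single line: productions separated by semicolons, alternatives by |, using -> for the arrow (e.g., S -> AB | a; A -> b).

Nullable set: {U}.
D -> UC: U nullable, giving C | UC.
Drop U -> ε.
Unchanged (no nullable symbols): S -> SSD; S -> j; C -> j; C -> jjj; D -> hj; U -> Dh; U -> h.

S -> j | SSD; C -> j | jjj; D -> C | UC | hj; U -> h | Dh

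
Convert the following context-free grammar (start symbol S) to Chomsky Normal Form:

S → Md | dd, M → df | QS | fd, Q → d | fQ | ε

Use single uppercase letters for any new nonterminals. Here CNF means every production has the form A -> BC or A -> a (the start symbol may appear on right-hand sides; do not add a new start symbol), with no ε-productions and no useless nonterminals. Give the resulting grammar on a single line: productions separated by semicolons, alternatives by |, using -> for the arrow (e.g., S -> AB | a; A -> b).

Nullable: {Q}; after ε-elimination: S -> Md | dd; M -> S | QS | df | fd; Q -> d | f | fQ.
After unit-elimination: S -> Md | dd; M -> Md | QS | dd | df | fd; Q -> d | f | fQ.
TERM: introduce A -> d, B -> f and substitute in every rule of length ≥2.

S -> AA | MA; A -> d; B -> f; M -> AA | AB | BA | MA | QS; Q -> d | f | BQ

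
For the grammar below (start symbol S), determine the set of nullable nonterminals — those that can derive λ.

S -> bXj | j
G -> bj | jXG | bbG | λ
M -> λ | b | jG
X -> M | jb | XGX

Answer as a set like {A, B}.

{G, M, X}

Directly nullable (have an ε-rule): {G, M}.
X is nullable via X -> M (every symbol on the right is already known nullable).
Not nullable: S — each has a terminal in every rule's right-hand side or depends on a non-nullable symbol.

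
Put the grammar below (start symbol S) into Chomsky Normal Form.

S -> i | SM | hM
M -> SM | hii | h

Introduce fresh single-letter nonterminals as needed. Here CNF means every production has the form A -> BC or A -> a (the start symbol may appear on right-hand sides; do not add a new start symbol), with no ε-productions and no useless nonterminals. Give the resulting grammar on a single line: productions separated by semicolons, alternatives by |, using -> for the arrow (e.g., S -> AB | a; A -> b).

S -> i | AM | SM; A -> h; B -> i; C -> BB; M -> h | AC | SM

No ε-productions.
No unit productions to eliminate.
TERM: introduce A -> h, B -> i and substitute in every rule of length ≥2.
BIN: M -> ABB becomes M -> AC, C -> BB.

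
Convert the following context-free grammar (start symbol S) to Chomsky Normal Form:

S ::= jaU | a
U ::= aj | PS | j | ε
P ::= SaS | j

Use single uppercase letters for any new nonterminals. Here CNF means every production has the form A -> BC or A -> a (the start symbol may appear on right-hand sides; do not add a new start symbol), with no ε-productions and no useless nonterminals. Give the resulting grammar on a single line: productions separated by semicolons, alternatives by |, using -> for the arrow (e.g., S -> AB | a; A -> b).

S -> a | BA | BD; A -> a; B -> j; C -> AS; D -> AU; P -> j | SC; U -> j | AB | PS

Nullable: {U}; after ε-elimination: S -> a | ja | jaU; P -> j | SaS; U -> j | PS | aj.
No unit productions to eliminate.
TERM: introduce A -> a, B -> j and substitute in every rule of length ≥2.
BIN: P -> SAS becomes P -> SC, C -> AS; S -> BAU becomes S -> BD, D -> AU.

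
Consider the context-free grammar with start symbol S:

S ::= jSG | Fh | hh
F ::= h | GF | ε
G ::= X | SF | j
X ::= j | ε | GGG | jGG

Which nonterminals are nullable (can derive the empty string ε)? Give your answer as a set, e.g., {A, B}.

Directly nullable (have an ε-rule): {F, X}.
G is nullable via G -> X (every symbol on the right is already known nullable).
Not nullable: S — each has a terminal in every rule's right-hand side or depends on a non-nullable symbol.

{F, G, X}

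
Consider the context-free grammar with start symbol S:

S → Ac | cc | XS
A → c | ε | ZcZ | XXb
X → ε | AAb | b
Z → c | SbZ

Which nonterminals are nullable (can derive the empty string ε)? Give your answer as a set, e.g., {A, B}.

{A, X}

Directly nullable (have an ε-rule): {A, X}.
Not nullable: S, Z — each has a terminal in every rule's right-hand side or depends on a non-nullable symbol.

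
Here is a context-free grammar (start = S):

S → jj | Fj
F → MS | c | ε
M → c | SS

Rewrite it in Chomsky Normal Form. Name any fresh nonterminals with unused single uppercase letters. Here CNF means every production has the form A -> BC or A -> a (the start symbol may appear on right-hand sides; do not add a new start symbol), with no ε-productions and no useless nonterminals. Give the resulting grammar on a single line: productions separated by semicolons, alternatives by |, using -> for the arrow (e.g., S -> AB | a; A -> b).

S -> j | AA | FA; A -> j; F -> c | MS; M -> c | SS

Nullable: {F}; after ε-elimination: S -> j | Fj | jj; F -> c | MS; M -> c | SS.
No unit productions to eliminate.
TERM: introduce A -> j and substitute in every rule of length ≥2.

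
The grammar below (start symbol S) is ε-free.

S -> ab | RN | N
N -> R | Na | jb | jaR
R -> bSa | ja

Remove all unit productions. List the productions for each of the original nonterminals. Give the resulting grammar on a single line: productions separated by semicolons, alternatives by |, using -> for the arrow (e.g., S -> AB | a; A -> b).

Unit productions: N->R, S->N.
Unit pairs (A ⇒* B via units): (N,R), (S,N), (S,R).
S: inherits non-unit rules of {N, R, S} → Na | RN | ab | bSa | ja | jaR | jb.
N: inherits non-unit rules of {N, R} → Na | bSa | ja | jaR | jb.
R: inherits non-unit rules of {R} → bSa | ja.

S -> Na | RN | ab | ja | jb | bSa | jaR; N -> Na | ja | jb | bSa | jaR; R -> ja | bSa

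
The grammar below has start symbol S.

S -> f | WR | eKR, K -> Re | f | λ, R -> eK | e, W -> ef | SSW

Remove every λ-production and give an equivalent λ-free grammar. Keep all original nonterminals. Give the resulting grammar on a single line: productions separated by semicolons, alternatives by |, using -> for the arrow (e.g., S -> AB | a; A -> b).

S -> f | WR | eR | eKR; K -> f | Re; R -> e | eK; W -> ef | SSW

Nullable set: {K}.
S -> eKR: K nullable, giving eKR | eR.
Drop K -> λ.
R -> eK: K nullable, giving e | eK.
Unchanged (no nullable symbols): S -> WR; S -> f; K -> Re; K -> f; R -> e; W -> SSW; W -> ef.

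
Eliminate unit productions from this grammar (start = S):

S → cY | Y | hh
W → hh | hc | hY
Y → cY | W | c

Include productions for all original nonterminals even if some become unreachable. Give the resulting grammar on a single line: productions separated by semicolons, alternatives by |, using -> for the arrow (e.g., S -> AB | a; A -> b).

S -> c | cY | hY | hc | hh; W -> hY | hc | hh; Y -> c | cY | hY | hc | hh

Unit productions: S->Y, Y->W.
Unit pairs (A ⇒* B via units): (S,W), (S,Y), (Y,W).
S: inherits non-unit rules of {S, W, Y} → c | cY | hY | hc | hh.
W: inherits non-unit rules of {W} → hY | hc | hh.
Y: inherits non-unit rules of {W, Y} → c | cY | hY | hc | hh.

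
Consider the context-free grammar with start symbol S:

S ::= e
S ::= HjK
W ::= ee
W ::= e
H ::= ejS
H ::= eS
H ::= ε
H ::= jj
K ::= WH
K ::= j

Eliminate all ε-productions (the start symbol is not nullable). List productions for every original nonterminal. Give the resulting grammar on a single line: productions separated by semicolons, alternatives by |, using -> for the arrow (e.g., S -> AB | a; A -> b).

S -> e | jK | HjK; H -> eS | jj | ejS; K -> W | j | WH; W -> e | ee

Nullable set: {H}.
S -> HjK: H nullable, giving HjK | jK.
Drop H -> ε.
K -> WH: H nullable, giving W | WH.
Unchanged (no nullable symbols): S -> e; H -> eS; H -> ejS; H -> jj; K -> j; W -> e; W -> ee.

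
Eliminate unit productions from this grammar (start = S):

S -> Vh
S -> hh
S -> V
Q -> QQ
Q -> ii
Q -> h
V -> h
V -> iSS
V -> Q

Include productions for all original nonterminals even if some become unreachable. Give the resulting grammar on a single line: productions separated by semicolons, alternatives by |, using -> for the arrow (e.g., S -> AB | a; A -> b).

S -> h | QQ | Vh | hh | ii | iSS; Q -> h | QQ | ii; V -> h | QQ | ii | iSS

Unit productions: S->V, V->Q.
Unit pairs (A ⇒* B via units): (S,Q), (S,V), (V,Q).
S: inherits non-unit rules of {Q, S, V} → QQ | Vh | h | hh | iSS | ii.
Q: inherits non-unit rules of {Q} → QQ | h | ii.
V: inherits non-unit rules of {Q, V} → QQ | h | iSS | ii.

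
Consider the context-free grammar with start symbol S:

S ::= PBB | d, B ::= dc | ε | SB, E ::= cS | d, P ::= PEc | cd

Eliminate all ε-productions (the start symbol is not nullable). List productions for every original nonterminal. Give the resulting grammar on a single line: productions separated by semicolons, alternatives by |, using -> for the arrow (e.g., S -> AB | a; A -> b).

S -> P | d | PB | PBB; B -> S | SB | dc; E -> d | cS; P -> cd | PEc

Nullable set: {B}.
S -> PBB: B, B nullable, giving P | PB | PBB.
Drop B -> ε.
B -> SB: B nullable, giving S | SB.
Unchanged (no nullable symbols): S -> d; B -> dc; E -> cS; E -> d; P -> PEc; P -> cd.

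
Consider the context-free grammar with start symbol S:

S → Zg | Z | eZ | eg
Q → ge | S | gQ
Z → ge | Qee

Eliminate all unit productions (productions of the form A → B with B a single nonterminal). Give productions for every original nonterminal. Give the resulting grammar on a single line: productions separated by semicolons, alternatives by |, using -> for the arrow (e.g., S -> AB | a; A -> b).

S -> Zg | eZ | eg | ge | Qee; Q -> Zg | eZ | eg | gQ | ge | Qee; Z -> ge | Qee

Unit productions: Q->S, S->Z.
Unit pairs (A ⇒* B via units): (Q,S), (Q,Z), (S,Z).
S: inherits non-unit rules of {S, Z} → Qee | Zg | eZ | eg | ge.
Q: inherits non-unit rules of {Q, S, Z} → Qee | Zg | eZ | eg | gQ | ge.
Z: inherits non-unit rules of {Z} → Qee | ge.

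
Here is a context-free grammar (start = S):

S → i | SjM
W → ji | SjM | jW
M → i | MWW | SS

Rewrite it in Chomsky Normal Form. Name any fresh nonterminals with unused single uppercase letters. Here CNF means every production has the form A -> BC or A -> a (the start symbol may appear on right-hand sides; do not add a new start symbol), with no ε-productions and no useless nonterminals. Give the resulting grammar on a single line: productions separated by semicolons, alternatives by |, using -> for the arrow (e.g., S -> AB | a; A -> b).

S -> i | SD; A -> j; B -> i; C -> WW; D -> AM; E -> AM; M -> i | MC | SS; W -> AB | AW | SE

No ε-productions.
No unit productions to eliminate.
TERM: introduce B -> i, A -> j and substitute in every rule of length ≥2.
BIN: M -> MWW becomes M -> MC, C -> WW; S -> SAM becomes S -> SD, D -> AM; W -> SAM becomes W -> SE, E -> AM.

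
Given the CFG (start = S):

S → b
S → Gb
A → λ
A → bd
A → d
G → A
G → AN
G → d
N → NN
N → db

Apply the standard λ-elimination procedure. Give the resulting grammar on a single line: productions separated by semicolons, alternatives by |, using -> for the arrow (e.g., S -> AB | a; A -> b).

Nullable set: {A, G}.
S -> Gb: G nullable, giving Gb | b.
Drop A -> λ.
G -> A: A nullable, giving A.
G -> AN: A nullable, giving AN | N.
Unchanged (no nullable symbols): S -> b; A -> bd; A -> d; G -> d; N -> NN; N -> db.

S -> b | Gb; A -> d | bd; G -> A | N | d | AN; N -> NN | db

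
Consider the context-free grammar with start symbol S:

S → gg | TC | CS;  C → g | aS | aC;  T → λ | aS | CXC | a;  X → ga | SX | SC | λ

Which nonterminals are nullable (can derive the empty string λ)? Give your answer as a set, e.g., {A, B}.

{T, X}

Directly nullable (have an ε-rule): {T, X}.
Not nullable: C, S — each has a terminal in every rule's right-hand side or depends on a non-nullable symbol.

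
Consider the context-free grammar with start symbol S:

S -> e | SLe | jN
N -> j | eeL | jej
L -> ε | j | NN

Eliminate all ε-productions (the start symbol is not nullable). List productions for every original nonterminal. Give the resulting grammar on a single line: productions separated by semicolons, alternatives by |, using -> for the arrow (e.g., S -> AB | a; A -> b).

S -> e | Se | jN | SLe; L -> j | NN; N -> j | ee | eeL | jej

Nullable set: {L}.
S -> SLe: L nullable, giving SLe | Se.
Drop L -> ε.
N -> eeL: L nullable, giving ee | eeL.
Unchanged (no nullable symbols): S -> e; S -> jN; L -> NN; L -> j; N -> j; N -> jej.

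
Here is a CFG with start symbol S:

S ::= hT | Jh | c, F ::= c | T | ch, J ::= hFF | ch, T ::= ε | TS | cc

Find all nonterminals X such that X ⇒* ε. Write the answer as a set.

{F, T}

Directly nullable (have an ε-rule): {T}.
F is nullable via F -> T (every symbol on the right is already known nullable).
Not nullable: J, S — each has a terminal in every rule's right-hand side or depends on a non-nullable symbol.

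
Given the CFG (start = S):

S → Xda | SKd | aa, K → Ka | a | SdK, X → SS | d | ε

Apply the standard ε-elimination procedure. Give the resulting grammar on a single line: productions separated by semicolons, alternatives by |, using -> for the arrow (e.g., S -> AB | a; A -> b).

Nullable set: {X}.
S -> Xda: X nullable, giving Xda | da.
Drop X -> ε.
Unchanged (no nullable symbols): S -> SKd; S -> aa; K -> Ka; K -> SdK; K -> a; X -> SS; X -> d.

S -> aa | da | SKd | Xda; K -> a | Ka | SdK; X -> d | SS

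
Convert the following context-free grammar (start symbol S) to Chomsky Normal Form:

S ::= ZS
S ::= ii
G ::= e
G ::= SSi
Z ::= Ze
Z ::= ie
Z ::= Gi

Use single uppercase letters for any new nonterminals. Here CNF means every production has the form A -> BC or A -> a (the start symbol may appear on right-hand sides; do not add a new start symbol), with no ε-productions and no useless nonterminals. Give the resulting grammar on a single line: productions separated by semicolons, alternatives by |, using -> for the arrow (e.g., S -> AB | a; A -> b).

S -> AA | ZS; A -> i; B -> e; C -> SA; G -> e | SC; Z -> AB | GA | ZB

No ε-productions.
No unit productions to eliminate.
TERM: introduce B -> e, A -> i and substitute in every rule of length ≥2.
BIN: G -> SSA becomes G -> SC, C -> SA.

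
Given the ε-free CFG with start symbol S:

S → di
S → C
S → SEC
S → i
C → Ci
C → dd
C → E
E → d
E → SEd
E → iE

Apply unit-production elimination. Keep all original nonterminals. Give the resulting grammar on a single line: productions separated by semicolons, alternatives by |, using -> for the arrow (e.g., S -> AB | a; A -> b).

Unit productions: C->E, S->C.
Unit pairs (A ⇒* B via units): (C,E), (S,C), (S,E).
S: inherits non-unit rules of {C, E, S} → Ci | SEC | SEd | d | dd | di | i | iE.
C: inherits non-unit rules of {C, E} → Ci | SEd | d | dd | iE.
E: inherits non-unit rules of {E} → SEd | d | iE.

S -> d | i | Ci | dd | di | iE | SEC | SEd; C -> d | Ci | dd | iE | SEd; E -> d | iE | SEd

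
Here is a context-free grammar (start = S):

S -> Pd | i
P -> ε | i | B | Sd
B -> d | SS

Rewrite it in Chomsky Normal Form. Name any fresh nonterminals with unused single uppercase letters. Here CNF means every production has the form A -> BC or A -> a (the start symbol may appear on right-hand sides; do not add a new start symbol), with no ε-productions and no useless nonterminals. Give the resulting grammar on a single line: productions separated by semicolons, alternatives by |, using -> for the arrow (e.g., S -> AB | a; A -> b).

S -> d | i | PA; A -> d; P -> d | i | SA | SS

Nullable: {P}; after ε-elimination: S -> d | i | Pd; B -> d | SS; P -> B | i | Sd.
After unit-elimination: S -> d | i | Pd; B -> d | SS; P -> d | i | SS | Sd.
TERM: introduce A -> d and substitute in every rule of length ≥2.
Drop unreachable/unproductive: B.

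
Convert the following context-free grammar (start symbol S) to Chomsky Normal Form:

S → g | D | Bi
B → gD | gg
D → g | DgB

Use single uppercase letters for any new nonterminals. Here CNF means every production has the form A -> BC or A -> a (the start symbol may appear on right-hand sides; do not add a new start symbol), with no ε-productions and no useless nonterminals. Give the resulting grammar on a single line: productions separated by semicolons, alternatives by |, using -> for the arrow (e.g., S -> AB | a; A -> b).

S -> g | BC | DF; A -> g; B -> AA | AD; C -> i; D -> g | DE; E -> AB; F -> AB

No ε-productions.
After unit-elimination: S -> g | Bi | DgB; B -> gD | gg; D -> g | DgB.
TERM: introduce A -> g, C -> i and substitute in every rule of length ≥2.
BIN: D -> DAB becomes D -> DE, E -> AB; S -> DAB becomes S -> DF, F -> AB.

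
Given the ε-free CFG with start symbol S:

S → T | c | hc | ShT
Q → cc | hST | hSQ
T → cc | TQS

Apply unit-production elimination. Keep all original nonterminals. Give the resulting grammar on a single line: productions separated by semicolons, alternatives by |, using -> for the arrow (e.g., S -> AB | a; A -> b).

S -> c | cc | hc | ShT | TQS; Q -> cc | hSQ | hST; T -> cc | TQS

Unit productions: S->T.
Unit pairs (A ⇒* B via units): (S,T).
S: inherits non-unit rules of {S, T} → ShT | TQS | c | cc | hc.
Q: inherits non-unit rules of {Q} → cc | hSQ | hST.
T: inherits non-unit rules of {T} → TQS | cc.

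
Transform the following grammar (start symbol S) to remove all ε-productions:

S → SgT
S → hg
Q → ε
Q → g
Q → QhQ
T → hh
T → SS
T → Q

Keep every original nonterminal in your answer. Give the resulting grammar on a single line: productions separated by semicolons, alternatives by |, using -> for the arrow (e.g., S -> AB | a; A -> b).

S -> Sg | hg | SgT; Q -> g | h | Qh | hQ | QhQ; T -> Q | SS | hh

Nullable set: {Q, T}.
S -> SgT: T nullable, giving Sg | SgT.
Drop Q -> ε.
Q -> QhQ: Q, Q nullable, giving Qh | QhQ | h | hQ.
T -> Q: Q nullable, giving Q.
Unchanged (no nullable symbols): S -> hg; Q -> g; T -> SS; T -> hh.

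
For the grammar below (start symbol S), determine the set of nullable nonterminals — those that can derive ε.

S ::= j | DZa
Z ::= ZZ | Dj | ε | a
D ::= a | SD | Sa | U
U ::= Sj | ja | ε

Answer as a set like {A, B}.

{D, U, Z}

Directly nullable (have an ε-rule): {U, Z}.
D is nullable via D -> U (every symbol on the right is already known nullable).
Not nullable: S — each has a terminal in every rule's right-hand side or depends on a non-nullable symbol.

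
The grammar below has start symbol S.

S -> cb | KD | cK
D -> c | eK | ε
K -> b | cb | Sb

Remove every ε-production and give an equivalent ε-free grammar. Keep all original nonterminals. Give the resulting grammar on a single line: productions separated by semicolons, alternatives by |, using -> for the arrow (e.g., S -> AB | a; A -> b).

Nullable set: {D}.
S -> KD: D nullable, giving K | KD.
Drop D -> ε.
Unchanged (no nullable symbols): S -> cK; S -> cb; D -> c; D -> eK; K -> Sb; K -> b; K -> cb.

S -> K | KD | cK | cb; D -> c | eK; K -> b | Sb | cb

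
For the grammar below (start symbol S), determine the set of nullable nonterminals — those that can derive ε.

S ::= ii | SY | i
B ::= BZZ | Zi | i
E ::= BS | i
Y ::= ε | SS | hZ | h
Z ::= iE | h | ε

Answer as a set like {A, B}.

Directly nullable (have an ε-rule): {Y, Z}.
Not nullable: B, E, S — each has a terminal in every rule's right-hand side or depends on a non-nullable symbol.

{Y, Z}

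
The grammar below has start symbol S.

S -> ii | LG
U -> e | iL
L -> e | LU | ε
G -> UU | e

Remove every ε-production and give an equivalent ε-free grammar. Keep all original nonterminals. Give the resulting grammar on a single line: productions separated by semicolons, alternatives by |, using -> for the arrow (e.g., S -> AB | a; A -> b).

S -> G | LG | ii; G -> e | UU; L -> U | e | LU; U -> e | i | iL

Nullable set: {L}.
S -> LG: L nullable, giving G | LG.
Drop L -> ε.
L -> LU: L nullable, giving LU | U.
U -> iL: L nullable, giving i | iL.
Unchanged (no nullable symbols): S -> ii; G -> UU; G -> e; L -> e; U -> e.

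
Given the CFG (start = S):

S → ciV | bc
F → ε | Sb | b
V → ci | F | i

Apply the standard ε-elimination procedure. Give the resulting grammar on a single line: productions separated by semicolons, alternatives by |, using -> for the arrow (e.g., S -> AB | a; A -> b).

S -> bc | ci | ciV; F -> b | Sb; V -> F | i | ci

Nullable set: {F, V}.
S -> ciV: V nullable, giving ci | ciV.
Drop F -> ε.
V -> F: F nullable, giving F.
Unchanged (no nullable symbols): S -> bc; F -> Sb; F -> b; V -> ci; V -> i.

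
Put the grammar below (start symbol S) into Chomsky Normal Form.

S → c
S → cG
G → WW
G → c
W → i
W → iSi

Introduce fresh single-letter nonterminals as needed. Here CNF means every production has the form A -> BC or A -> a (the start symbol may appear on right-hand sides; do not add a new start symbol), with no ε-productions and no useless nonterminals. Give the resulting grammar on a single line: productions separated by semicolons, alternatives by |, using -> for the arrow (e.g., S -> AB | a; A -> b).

S -> c | AG; A -> c; B -> i; C -> SB; G -> c | WW; W -> i | BC

No ε-productions.
No unit productions to eliminate.
TERM: introduce A -> c, B -> i and substitute in every rule of length ≥2.
BIN: W -> BSB becomes W -> BC, C -> SB.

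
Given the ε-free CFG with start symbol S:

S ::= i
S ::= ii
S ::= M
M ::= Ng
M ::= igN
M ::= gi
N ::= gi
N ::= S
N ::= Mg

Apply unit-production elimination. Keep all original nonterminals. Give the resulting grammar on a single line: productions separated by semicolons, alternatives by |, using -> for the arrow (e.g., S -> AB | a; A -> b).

Unit productions: N->S, S->M.
Unit pairs (A ⇒* B via units): (N,M), (N,S), (S,M).
S: inherits non-unit rules of {M, S} → Ng | gi | i | igN | ii.
M: inherits non-unit rules of {M} → Ng | gi | igN.
N: inherits non-unit rules of {M, N, S} → Mg | Ng | gi | i | igN | ii.

S -> i | Ng | gi | ii | igN; M -> Ng | gi | igN; N -> i | Mg | Ng | gi | ii | igN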